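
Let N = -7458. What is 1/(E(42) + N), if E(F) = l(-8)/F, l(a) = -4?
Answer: -21/156620 ≈ -0.00013408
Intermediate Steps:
E(F) = -4/F
1/(E(42) + N) = 1/(-4/42 - 7458) = 1/(-4*1/42 - 7458) = 1/(-2/21 - 7458) = 1/(-156620/21) = -21/156620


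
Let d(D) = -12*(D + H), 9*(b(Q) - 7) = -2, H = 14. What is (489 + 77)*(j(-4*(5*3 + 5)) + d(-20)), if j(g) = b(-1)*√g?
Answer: 40752 + 138104*I*√5/9 ≈ 40752.0 + 34312.0*I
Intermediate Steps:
b(Q) = 61/9 (b(Q) = 7 + (⅑)*(-2) = 7 - 2/9 = 61/9)
d(D) = -168 - 12*D (d(D) = -12*(D + 14) = -12*(14 + D) = -168 - 12*D)
j(g) = 61*√g/9
(489 + 77)*(j(-4*(5*3 + 5)) + d(-20)) = (489 + 77)*(61*√(-4*(5*3 + 5))/9 + (-168 - 12*(-20))) = 566*(61*√(-4*(15 + 5))/9 + (-168 + 240)) = 566*(61*√(-4*20)/9 + 72) = 566*(61*√(-80)/9 + 72) = 566*(61*(4*I*√5)/9 + 72) = 566*(244*I*√5/9 + 72) = 566*(72 + 244*I*√5/9) = 40752 + 138104*I*√5/9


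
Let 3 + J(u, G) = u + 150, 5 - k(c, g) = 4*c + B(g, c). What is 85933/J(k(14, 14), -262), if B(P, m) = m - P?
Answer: 85933/96 ≈ 895.14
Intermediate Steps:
k(c, g) = 5 + g - 5*c (k(c, g) = 5 - (4*c + (c - g)) = 5 - (-g + 5*c) = 5 + (g - 5*c) = 5 + g - 5*c)
J(u, G) = 147 + u (J(u, G) = -3 + (u + 150) = -3 + (150 + u) = 147 + u)
85933/J(k(14, 14), -262) = 85933/(147 + (5 + 14 - 5*14)) = 85933/(147 + (5 + 14 - 70)) = 85933/(147 - 51) = 85933/96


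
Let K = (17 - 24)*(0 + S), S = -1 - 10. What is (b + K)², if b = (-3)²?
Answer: 7396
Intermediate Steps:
S = -11
b = 9
K = 77 (K = (17 - 24)*(0 - 11) = -7*(-11) = 77)
(b + K)² = (9 + 77)² = 86² = 7396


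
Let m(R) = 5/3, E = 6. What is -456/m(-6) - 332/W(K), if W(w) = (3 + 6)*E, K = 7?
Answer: -37766/135 ≈ -279.75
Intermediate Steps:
m(R) = 5/3 (m(R) = 5*(⅓) = 5/3)
W(w) = 54 (W(w) = (3 + 6)*6 = 9*6 = 54)
-456/m(-6) - 332/W(K) = -456/5/3 - 332/54 = -456*⅗ - 332*1/54 = -1368/5 - 166/27 = -37766/135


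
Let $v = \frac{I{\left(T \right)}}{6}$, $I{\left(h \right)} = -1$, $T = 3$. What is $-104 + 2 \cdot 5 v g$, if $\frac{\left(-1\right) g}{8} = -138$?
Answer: $-1944$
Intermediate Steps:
$g = 1104$ ($g = \left(-8\right) \left(-138\right) = 1104$)
$v = - \frac{1}{6} \approx -0.16667$
$-104 + 2 \cdot 5 v g = -104 + 2 \cdot 5 \left(- \frac{1}{6}\right) 1104 = -104 + 10 \left(- \frac{1}{6}\right) 1104 = -104 - 1840 = -1944$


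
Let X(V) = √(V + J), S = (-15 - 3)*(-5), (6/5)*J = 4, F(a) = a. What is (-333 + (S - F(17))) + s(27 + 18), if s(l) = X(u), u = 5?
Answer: -260 + 5*√3/3 ≈ -257.11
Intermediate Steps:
J = 10/3 (J = (⅚)*4 = 10/3 ≈ 3.3333)
S = 90 (S = -18*(-5) = 90)
X(V) = √(10/3 + V) (X(V) = √(V + 10/3) = √(10/3 + V))
s(l) = 5*√3/3 (s(l) = √(30 + 9*5)/3 = √(30 + 45)/3 = √75/3 = (5*√3)/3 = 5*√3/3)
(-333 + (S - F(17))) + s(27 + 18) = (-333 + (90 - 1*17)) + 5*√3/3 = (-333 + (90 - 17)) + 5*√3/3 = (-333 + 73) + 5*√3/3 = -260 + 5*√3/3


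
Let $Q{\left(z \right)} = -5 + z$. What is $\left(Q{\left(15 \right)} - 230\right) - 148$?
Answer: $-368$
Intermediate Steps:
$\left(Q{\left(15 \right)} - 230\right) - 148 = \left(\left(-5 + 15\right) - 230\right) - 148 = \left(10 - 230\right) - 148 = -220 - 148 = -368$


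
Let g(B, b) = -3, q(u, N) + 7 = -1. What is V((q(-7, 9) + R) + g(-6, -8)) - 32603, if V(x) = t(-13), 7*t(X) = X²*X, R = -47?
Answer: -230418/7 ≈ -32917.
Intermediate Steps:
q(u, N) = -8 (q(u, N) = -7 - 1 = -8)
t(X) = X³/7 (t(X) = (X²*X)/7 = X³/7)
V(x) = -2197/7 (V(x) = (⅐)*(-13)³ = (⅐)*(-2197) = -2197/7)
V((q(-7, 9) + R) + g(-6, -8)) - 32603 = -2197/7 - 32603 = -230418/7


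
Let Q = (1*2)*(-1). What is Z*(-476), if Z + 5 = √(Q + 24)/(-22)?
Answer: 2380 + 238*√22/11 ≈ 2481.5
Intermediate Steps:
Q = -2 (Q = 2*(-1) = -2)
Z = -5 - √22/22 (Z = -5 + √(-2 + 24)/(-22) = -5 + √22*(-1/22) = -5 - √22/22 ≈ -5.2132)
Z*(-476) = (-5 - √22/22)*(-476) = 2380 + 238*√22/11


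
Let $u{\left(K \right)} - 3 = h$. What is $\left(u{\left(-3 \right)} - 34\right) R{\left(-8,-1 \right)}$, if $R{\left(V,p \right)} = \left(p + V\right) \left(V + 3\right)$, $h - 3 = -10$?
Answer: $-1710$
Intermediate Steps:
$h = -7$ ($h = 3 - 10 = -7$)
$u{\left(K \right)} = -4$ ($u{\left(K \right)} = 3 - 7 = -4$)
$R{\left(V,p \right)} = \left(3 + V\right) \left(V + p\right)$ ($R{\left(V,p \right)} = \left(V + p\right) \left(3 + V\right) = \left(3 + V\right) \left(V + p\right)$)
$\left(u{\left(-3 \right)} - 34\right) R{\left(-8,-1 \right)} = \left(-4 - 34\right) \left(\left(-8\right)^{2} + 3 \left(-8\right) + 3 \left(-1\right) - -8\right) = - 38 \left(64 - 24 - 3 + 8\right) = \left(-38\right) 45 = -1710$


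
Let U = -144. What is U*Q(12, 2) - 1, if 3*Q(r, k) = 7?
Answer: -337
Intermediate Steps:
Q(r, k) = 7/3 (Q(r, k) = (⅓)*7 = 7/3)
U*Q(12, 2) - 1 = -144*7/3 - 1 = -336 - 1 = -337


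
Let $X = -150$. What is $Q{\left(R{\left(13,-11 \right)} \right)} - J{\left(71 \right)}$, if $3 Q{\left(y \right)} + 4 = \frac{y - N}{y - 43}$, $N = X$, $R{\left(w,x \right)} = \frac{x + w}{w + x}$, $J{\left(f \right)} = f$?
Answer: $- \frac{9265}{126} \approx -73.532$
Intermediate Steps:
$R{\left(w,x \right)} = 1$ ($R{\left(w,x \right)} = \frac{w + x}{w + x} = 1$)
$N = -150$
$Q{\left(y \right)} = - \frac{4}{3} + \frac{150 + y}{3 \left(-43 + y\right)}$ ($Q{\left(y \right)} = - \frac{4}{3} + \frac{\left(y - -150\right) \frac{1}{y - 43}}{3} = - \frac{4}{3} + \frac{\left(y + 150\right) \frac{1}{-43 + y}}{3} = - \frac{4}{3} + \frac{\left(150 + y\right) \frac{1}{-43 + y}}{3} = - \frac{4}{3} + \frac{\frac{1}{-43 + y} \left(150 + y\right)}{3} = - \frac{4}{3} + \frac{150 + y}{3 \left(-43 + y\right)}$)
$Q{\left(R{\left(13,-11 \right)} \right)} - J{\left(71 \right)} = \frac{\frac{322}{3} - 1}{-43 + 1} - 71 = \frac{\frac{322}{3} - 1}{-42} - 71 = \left(- \frac{1}{42}\right) \frac{319}{3} - 71 = - \frac{319}{126} - 71 = - \frac{9265}{126}$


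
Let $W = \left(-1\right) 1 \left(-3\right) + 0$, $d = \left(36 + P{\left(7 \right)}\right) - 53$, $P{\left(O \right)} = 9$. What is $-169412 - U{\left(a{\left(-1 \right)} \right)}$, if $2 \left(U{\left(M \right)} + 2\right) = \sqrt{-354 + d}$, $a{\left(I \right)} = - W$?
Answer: $-169410 - \frac{i \sqrt{362}}{2} \approx -1.6941 \cdot 10^{5} - 9.5132 i$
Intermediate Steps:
$d = -8$ ($d = \left(36 + 9\right) - 53 = 45 - 53 = -8$)
$W = 3$ ($W = \left(-1\right) \left(-3\right) + 0 = 3 + 0 = 3$)
$a{\left(I \right)} = -3$ ($a{\left(I \right)} = \left(-1\right) 3 = -3$)
$U{\left(M \right)} = -2 + \frac{i \sqrt{362}}{2}$ ($U{\left(M \right)} = -2 + \frac{\sqrt{-354 - 8}}{2} = -2 + \frac{\sqrt{-362}}{2} = -2 + \frac{i \sqrt{362}}{2}$)
$-169412 - U{\left(a{\left(-1 \right)} \right)} = -169412 - \left(-2 + \frac{i \sqrt{362}}{2}\right) = -169412 + \left(2 - \frac{i \sqrt{362}}{2}\right) = -169410 - \frac{i \sqrt{362}}{2}$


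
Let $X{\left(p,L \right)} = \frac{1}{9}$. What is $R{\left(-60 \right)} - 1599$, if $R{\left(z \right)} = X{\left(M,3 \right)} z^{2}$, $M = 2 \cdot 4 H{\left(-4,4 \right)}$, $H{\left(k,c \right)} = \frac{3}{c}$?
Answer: $-1199$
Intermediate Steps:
$M = 6$ ($M = 2 \cdot 4 \cdot \frac{3}{4} = 8 \cdot 3 \cdot \frac{1}{4} = 8 \cdot \frac{3}{4} = 6$)
$X{\left(p,L \right)} = \frac{1}{9}$
$R{\left(z \right)} = \frac{z^{2}}{9}$
$R{\left(-60 \right)} - 1599 = \frac{\left(-60\right)^{2}}{9} - 1599 = \frac{1}{9} \cdot 3600 - 1599 = 400 - 1599 = -1199$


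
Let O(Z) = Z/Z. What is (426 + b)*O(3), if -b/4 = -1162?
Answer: 5074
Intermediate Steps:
O(Z) = 1
b = 4648 (b = -4*(-1162) = 4648)
(426 + b)*O(3) = (426 + 4648)*1 = 5074*1 = 5074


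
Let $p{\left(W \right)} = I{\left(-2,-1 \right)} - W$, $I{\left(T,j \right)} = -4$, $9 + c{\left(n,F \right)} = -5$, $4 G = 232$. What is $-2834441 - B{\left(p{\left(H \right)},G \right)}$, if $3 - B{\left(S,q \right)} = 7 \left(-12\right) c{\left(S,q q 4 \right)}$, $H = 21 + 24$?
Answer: $-2833268$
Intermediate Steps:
$G = 58$ ($G = \frac{1}{4} \cdot 232 = 58$)
$c{\left(n,F \right)} = -14$ ($c{\left(n,F \right)} = -9 - 5 = -14$)
$H = 45$
$p{\left(W \right)} = -4 - W$
$B{\left(S,q \right)} = -1173$ ($B{\left(S,q \right)} = 3 - 7 \left(-12\right) \left(-14\right) = 3 - \left(-84\right) \left(-14\right) = 3 - 1176 = -1173$)
$-2834441 - B{\left(p{\left(H \right)},G \right)} = -2834441 - -1173 = -2834441 + 1173 = -2833268$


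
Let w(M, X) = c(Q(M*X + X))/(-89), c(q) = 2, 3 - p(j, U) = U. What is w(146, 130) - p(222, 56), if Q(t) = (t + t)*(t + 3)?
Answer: 4715/89 ≈ 52.978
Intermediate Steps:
Q(t) = 2*t*(3 + t) (Q(t) = (2*t)*(3 + t) = 2*t*(3 + t))
p(j, U) = 3 - U
w(M, X) = -2/89 (w(M, X) = 2/(-89) = 2*(-1/89) = -2/89)
w(146, 130) - p(222, 56) = -2/89 - (3 - 1*56) = -2/89 - (3 - 56) = -2/89 - 1*(-53) = -2/89 + 53 = 4715/89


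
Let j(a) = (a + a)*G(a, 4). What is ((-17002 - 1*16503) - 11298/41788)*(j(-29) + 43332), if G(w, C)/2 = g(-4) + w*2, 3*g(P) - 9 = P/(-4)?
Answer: -52161404956690/31341 ≈ -1.6643e+9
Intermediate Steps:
g(P) = 3 - P/12 (g(P) = 3 + (P/(-4))/3 = 3 + (P*(-1/4))/3 = 3 + (-P/4)/3 = 3 - P/12)
G(w, C) = 20/3 + 4*w (G(w, C) = 2*((3 - 1/12*(-4)) + w*2) = 2*((3 + 1/3) + 2*w) = 2*(10/3 + 2*w) = 20/3 + 4*w)
j(a) = 2*a*(20/3 + 4*a) (j(a) = (a + a)*(20/3 + 4*a) = (2*a)*(20/3 + 4*a) = 2*a*(20/3 + 4*a))
((-17002 - 1*16503) - 11298/41788)*(j(-29) + 43332) = ((-17002 - 1*16503) - 11298/41788)*((8/3)*(-29)*(5 + 3*(-29)) + 43332) = ((-17002 - 16503) - 11298*1/41788)*((8/3)*(-29)*(5 - 87) + 43332) = (-33505 - 5649/20894)*((8/3)*(-29)*(-82) + 43332) = -700059119*(19024/3 + 43332)/20894 = -700059119/20894*149020/3 = -52161404956690/31341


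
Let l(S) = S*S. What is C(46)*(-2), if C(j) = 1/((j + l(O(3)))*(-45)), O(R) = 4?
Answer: 1/1395 ≈ 0.00071685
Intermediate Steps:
l(S) = S²
C(j) = -1/(45*(16 + j)) (C(j) = 1/((j + 4²)*(-45)) = -1/45/(j + 16) = -1/45/(16 + j) = -1/(45*(16 + j)))
C(46)*(-2) = -1/(720 + 45*46)*(-2) = -1/(720 + 2070)*(-2) = -1/2790*(-2) = 1/1395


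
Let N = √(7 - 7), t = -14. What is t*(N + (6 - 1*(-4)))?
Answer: -140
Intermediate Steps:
N = 0 (N = √0 = 0)
t*(N + (6 - 1*(-4))) = -14*(0 + (6 - 1*(-4))) = -14*(0 + (6 + 4)) = -14*(0 + 10) = -14*10 = -140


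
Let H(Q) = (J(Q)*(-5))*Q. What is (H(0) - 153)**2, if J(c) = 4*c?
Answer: 23409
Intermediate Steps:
H(Q) = -20*Q**2 (H(Q) = ((4*Q)*(-5))*Q = (-20*Q)*Q = -20*Q**2)
(H(0) - 153)**2 = (-20*0**2 - 153)**2 = (-20*0 - 153)**2 = (0 - 153)**2 = (-153)**2 = 23409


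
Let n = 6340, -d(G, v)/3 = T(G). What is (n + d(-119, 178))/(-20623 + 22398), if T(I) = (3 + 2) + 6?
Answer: 6307/1775 ≈ 3.5532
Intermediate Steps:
T(I) = 11 (T(I) = 5 + 6 = 11)
d(G, v) = -33 (d(G, v) = -3*11 = -33)
(n + d(-119, 178))/(-20623 + 22398) = (6340 - 33)/(-20623 + 22398) = 6307/1775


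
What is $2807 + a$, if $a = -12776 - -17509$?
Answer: $7540$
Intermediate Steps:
$a = 4733$ ($a = -12776 + 17509 = 4733$)
$2807 + a = 2807 + 4733 = 7540$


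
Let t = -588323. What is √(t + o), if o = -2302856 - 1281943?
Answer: I*√4173122 ≈ 2042.8*I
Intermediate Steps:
o = -3584799
√(t + o) = √(-588323 - 3584799) = √(-4173122) = I*√4173122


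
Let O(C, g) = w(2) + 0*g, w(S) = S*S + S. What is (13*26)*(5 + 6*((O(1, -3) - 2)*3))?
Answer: 26026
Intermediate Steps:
w(S) = S + S**2 (w(S) = S**2 + S = S + S**2)
O(C, g) = 6 (O(C, g) = 2*(1 + 2) + 0*g = 2*3 + 0 = 6 + 0 = 6)
(13*26)*(5 + 6*((O(1, -3) - 2)*3)) = (13*26)*(5 + 6*((6 - 2)*3)) = 338*(5 + 6*(4*3)) = 338*(5 + 6*12) = 338*(5 + 72) = 338*77 = 26026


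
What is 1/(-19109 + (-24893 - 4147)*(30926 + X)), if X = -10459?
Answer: -1/594380789 ≈ -1.6824e-9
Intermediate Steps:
1/(-19109 + (-24893 - 4147)*(30926 + X)) = 1/(-19109 + (-24893 - 4147)*(30926 - 10459)) = 1/(-19109 - 29040*20467) = 1/(-19109 - 594361680) = 1/(-594380789) = -1/594380789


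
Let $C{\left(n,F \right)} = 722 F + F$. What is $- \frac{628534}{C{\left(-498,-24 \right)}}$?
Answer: $\frac{314267}{8676} \approx 36.223$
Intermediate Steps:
$C{\left(n,F \right)} = 723 F$
$- \frac{628534}{C{\left(-498,-24 \right)}} = - \frac{628534}{723 \left(-24\right)} = - \frac{628534}{-17352} = \left(-628534\right) \left(- \frac{1}{17352}\right) = \frac{314267}{8676}$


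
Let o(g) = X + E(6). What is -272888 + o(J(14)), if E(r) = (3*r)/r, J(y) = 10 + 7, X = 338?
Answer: -272547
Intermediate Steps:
J(y) = 17
E(r) = 3
o(g) = 341 (o(g) = 338 + 3 = 341)
-272888 + o(J(14)) = -272888 + 341 = -272547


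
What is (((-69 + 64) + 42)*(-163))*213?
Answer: -1284603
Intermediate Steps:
(((-69 + 64) + 42)*(-163))*213 = ((-5 + 42)*(-163))*213 = (37*(-163))*213 = -6031*213 = -1284603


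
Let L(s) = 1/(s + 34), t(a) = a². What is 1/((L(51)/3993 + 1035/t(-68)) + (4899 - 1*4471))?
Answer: 92318160/39532836527 ≈ 0.0023352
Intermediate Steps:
L(s) = 1/(34 + s)
1/((L(51)/3993 + 1035/t(-68)) + (4899 - 1*4471)) = 1/((1/((34 + 51)*3993) + 1035/((-68)²)) + (4899 - 1*4471)) = 1/(((1/3993)/85 + 1035/4624) + (4899 - 4471)) = 1/(((1/85)*(1/3993) + 1035*(1/4624)) + 428) = 1/((1/339405 + 1035/4624) + 428) = 1/(20664047/92318160 + 428) = 1/(39532836527/92318160) = 92318160/39532836527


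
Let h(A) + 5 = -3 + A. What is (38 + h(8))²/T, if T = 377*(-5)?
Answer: -1444/1885 ≈ -0.76605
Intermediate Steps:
h(A) = -8 + A (h(A) = -5 + (-3 + A) = -8 + A)
T = -1885
(38 + h(8))²/T = (38 + (-8 + 8))²/(-1885) = (38 + 0)²*(-1/1885) = 38²*(-1/1885) = 1444*(-1/1885) = -1444/1885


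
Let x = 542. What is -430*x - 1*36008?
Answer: -269068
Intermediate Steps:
-430*x - 1*36008 = -430*542 - 1*36008 = -233060 - 36008 = -269068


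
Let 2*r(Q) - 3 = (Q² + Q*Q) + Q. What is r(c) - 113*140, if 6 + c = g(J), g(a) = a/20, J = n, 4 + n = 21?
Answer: -6317821/400 ≈ -15795.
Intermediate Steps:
n = 17 (n = -4 + 21 = 17)
J = 17
g(a) = a/20 (g(a) = a*(1/20) = a/20)
c = -103/20 (c = -6 + (1/20)*17 = -6 + 17/20 = -103/20 ≈ -5.1500)
r(Q) = 3/2 + Q² + Q/2 (r(Q) = 3/2 + ((Q² + Q*Q) + Q)/2 = 3/2 + ((Q² + Q²) + Q)/2 = 3/2 + (2*Q² + Q)/2 = 3/2 + (Q + 2*Q²)/2 = 3/2 + (Q² + Q/2) = 3/2 + Q² + Q/2)
r(c) - 113*140 = (3/2 + (-103/20)² + (½)*(-103/20)) - 113*140 = (3/2 + 10609/400 - 103/40) - 15820 = 10179/400 - 15820 = -6317821/400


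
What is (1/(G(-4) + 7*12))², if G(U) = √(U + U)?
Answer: 1/(4*(42 + I*√2)²) ≈ 0.00014124 - 9.5225e-6*I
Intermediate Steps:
G(U) = √2*√U (G(U) = √(2*U) = √2*√U)
(1/(G(-4) + 7*12))² = (1/(√2*√(-4) + 7*12))² = (1/(√2*(2*I) + 84))² = (1/(2*I*√2 + 84))² = (1/(84 + 2*I*√2))² = (84 + 2*I*√2)⁻²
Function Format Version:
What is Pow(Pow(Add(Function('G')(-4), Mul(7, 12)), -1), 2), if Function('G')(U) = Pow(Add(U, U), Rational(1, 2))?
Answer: Mul(Rational(1, 4), Pow(Add(42, Mul(I, Pow(2, Rational(1, 2)))), -2)) ≈ Add(0.00014124, Mul(-9.5225e-6, I))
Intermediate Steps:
Function('G')(U) = Mul(Pow(2, Rational(1, 2)), Pow(U, Rational(1, 2))) (Function('G')(U) = Pow(Mul(2, U), Rational(1, 2)) = Mul(Pow(2, Rational(1, 2)), Pow(U, Rational(1, 2))))
Pow(Pow(Add(Function('G')(-4), Mul(7, 12)), -1), 2) = Pow(Pow(Add(Mul(Pow(2, Rational(1, 2)), Pow(-4, Rational(1, 2))), Mul(7, 12)), -1), 2) = Pow(Pow(Add(Mul(Pow(2, Rational(1, 2)), Mul(2, I)), 84), -1), 2) = Pow(Pow(Add(Mul(2, I, Pow(2, Rational(1, 2))), 84), -1), 2) = Pow(Pow(Add(84, Mul(2, I, Pow(2, Rational(1, 2)))), -1), 2) = Pow(Add(84, Mul(2, I, Pow(2, Rational(1, 2)))), -2)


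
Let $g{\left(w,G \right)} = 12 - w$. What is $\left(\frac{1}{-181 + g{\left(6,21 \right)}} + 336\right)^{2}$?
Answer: $\frac{3457322401}{30625} \approx 1.1289 \cdot 10^{5}$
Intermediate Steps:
$\left(\frac{1}{-181 + g{\left(6,21 \right)}} + 336\right)^{2} = \left(\frac{1}{-181 + \left(12 - 6\right)} + 336\right)^{2} = \left(\frac{1}{-181 + 6} + 336\right)^{2} = \left(\frac{1}{-175} + 336\right)^{2} = \left(- \frac{1}{175} + 336\right)^{2} = \left(\frac{58799}{175}\right)^{2} = \frac{3457322401}{30625}$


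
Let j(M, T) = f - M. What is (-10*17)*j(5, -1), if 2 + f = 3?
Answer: 680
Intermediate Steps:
f = 1 (f = -2 + 3 = 1)
j(M, T) = 1 - M
(-10*17)*j(5, -1) = (-10*17)*(1 - 1*5) = -170*(1 - 5) = -170*(-4) = 680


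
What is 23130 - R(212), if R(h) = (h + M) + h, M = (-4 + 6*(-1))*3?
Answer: 22736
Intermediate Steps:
M = -30 (M = (-4 - 6)*3 = -10*3 = -30)
R(h) = -30 + 2*h (R(h) = (h - 30) + h = (-30 + h) + h = -30 + 2*h)
23130 - R(212) = 23130 - (-30 + 2*212) = 23130 - (-30 + 424) = 23130 - 1*394 = 23130 - 394 = 22736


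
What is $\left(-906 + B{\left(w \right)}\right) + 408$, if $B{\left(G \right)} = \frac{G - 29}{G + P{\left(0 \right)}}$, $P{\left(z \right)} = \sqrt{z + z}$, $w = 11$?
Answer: $- \frac{5496}{11} \approx -499.64$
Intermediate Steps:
$P{\left(z \right)} = \sqrt{2} \sqrt{z}$ ($P{\left(z \right)} = \sqrt{2 z} = \sqrt{2} \sqrt{z}$)
$B{\left(G \right)} = \frac{-29 + G}{G}$ ($B{\left(G \right)} = \frac{G - 29}{G + \sqrt{2} \sqrt{0}} = \frac{-29 + G}{G + \sqrt{2} \cdot 0} = \frac{-29 + G}{G + 0} = \frac{-29 + G}{G}$)
$\left(-906 + B{\left(w \right)}\right) + 408 = \left(-906 + \frac{-29 + 11}{11}\right) + 408 = \left(-906 + \frac{1}{11} \left(-18\right)\right) + 408 = \left(-906 - \frac{18}{11}\right) + 408 = - \frac{9984}{11} + 408 = - \frac{5496}{11}$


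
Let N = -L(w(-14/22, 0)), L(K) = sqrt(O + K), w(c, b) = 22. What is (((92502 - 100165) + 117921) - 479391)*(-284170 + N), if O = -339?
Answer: 104896524610 + 369133*I*sqrt(317) ≈ 1.049e+11 + 6.5722e+6*I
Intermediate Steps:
L(K) = sqrt(-339 + K)
N = -I*sqrt(317) (N = -sqrt(-339 + 22) = -sqrt(-317) = -I*sqrt(317) ≈ -17.805*I)
(((92502 - 100165) + 117921) - 479391)*(-284170 + N) = (((92502 - 100165) + 117921) - 479391)*(-284170 - I*sqrt(317)) = ((-7663 + 117921) - 479391)*(-284170 - I*sqrt(317)) = (110258 - 479391)*(-284170 - I*sqrt(317)) = -369133*(-284170 - I*sqrt(317)) = 104896524610 + 369133*I*sqrt(317)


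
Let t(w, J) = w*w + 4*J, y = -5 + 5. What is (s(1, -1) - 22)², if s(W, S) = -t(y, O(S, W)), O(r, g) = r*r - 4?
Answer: 100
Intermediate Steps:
y = 0
O(r, g) = -4 + r² (O(r, g) = r² - 4 = -4 + r²)
t(w, J) = w² + 4*J
s(W, S) = 16 - 4*S² (s(W, S) = -(0² + 4*(-4 + S²)) = -(0 + (-16 + 4*S²)) = -(-16 + 4*S²) = 16 - 4*S²)
(s(1, -1) - 22)² = ((16 - 4*(-1)²) - 22)² = ((16 - 4*1) - 22)² = ((16 - 4) - 22)² = (12 - 22)² = (-10)² = 100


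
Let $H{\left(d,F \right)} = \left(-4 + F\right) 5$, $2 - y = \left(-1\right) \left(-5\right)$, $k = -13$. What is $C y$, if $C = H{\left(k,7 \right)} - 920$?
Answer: $2715$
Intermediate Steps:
$y = -3$ ($y = 2 - \left(-1\right) \left(-5\right) = 2 - 5 = -3$)
$H{\left(d,F \right)} = -20 + 5 F$
$C = -905$ ($C = \left(-20 + 5 \cdot 7\right) - 920 = \left(-20 + 35\right) - 920 = 15 - 920 = -905$)
$C y = \left(-905\right) \left(-3\right) = 2715$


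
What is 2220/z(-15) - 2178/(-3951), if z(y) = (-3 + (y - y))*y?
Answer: 65698/1317 ≈ 49.885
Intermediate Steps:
z(y) = -3*y (z(y) = (-3 + 0)*y = -3*y)
2220/z(-15) - 2178/(-3951) = 2220/((-3*(-15))) - 2178/(-3951) = 2220/45 - 2178*(-1/3951) = 2220*(1/45) + 242/439 = 148/3 + 242/439 = 65698/1317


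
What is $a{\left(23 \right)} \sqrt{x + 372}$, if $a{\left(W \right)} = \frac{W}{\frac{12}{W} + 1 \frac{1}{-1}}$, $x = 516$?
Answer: $- \frac{1058 \sqrt{222}}{11} \approx -1433.1$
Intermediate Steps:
$a{\left(W \right)} = \frac{W}{-1 + \frac{12}{W}}$ ($a{\left(W \right)} = \frac{W}{\frac{12}{W} + 1 \left(-1\right)} = \frac{W}{\frac{12}{W} - 1} = \frac{W}{-1 + \frac{12}{W}}$)
$a{\left(23 \right)} \sqrt{x + 372} = - \frac{23^{2}}{-12 + 23} \sqrt{516 + 372} = \left(-1\right) 529 \cdot \frac{1}{11} \sqrt{888} = \left(-1\right) 529 \cdot \frac{1}{11} \cdot 2 \sqrt{222} = - \frac{529 \cdot 2 \sqrt{222}}{11} = - \frac{1058 \sqrt{222}}{11}$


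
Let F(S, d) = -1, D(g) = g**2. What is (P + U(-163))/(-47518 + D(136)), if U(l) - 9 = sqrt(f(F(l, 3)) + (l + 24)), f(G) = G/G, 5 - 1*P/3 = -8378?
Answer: -599/691 - I*sqrt(138)/29022 ≈ -0.86686 - 0.00040477*I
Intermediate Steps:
P = 25149 (P = 15 - 3*(-8378) = 15 + 25134 = 25149)
f(G) = 1
U(l) = 9 + sqrt(25 + l) (U(l) = 9 + sqrt(1 + (l + 24)) = 9 + sqrt(1 + (24 + l)) = 9 + sqrt(25 + l))
(P + U(-163))/(-47518 + D(136)) = (25149 + (9 + sqrt(25 - 163)))/(-47518 + 136**2) = (25149 + (9 + sqrt(-138)))/(-47518 + 18496) = (25149 + (9 + I*sqrt(138)))/(-29022) = (25158 + I*sqrt(138))*(-1/29022) = -599/691 - I*sqrt(138)/29022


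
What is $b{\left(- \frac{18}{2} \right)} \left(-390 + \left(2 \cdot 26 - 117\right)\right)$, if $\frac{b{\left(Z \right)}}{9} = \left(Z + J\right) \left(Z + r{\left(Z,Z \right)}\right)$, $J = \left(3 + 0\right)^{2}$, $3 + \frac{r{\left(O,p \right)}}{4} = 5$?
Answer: $0$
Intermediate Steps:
$r{\left(O,p \right)} = 8$ ($r{\left(O,p \right)} = -12 + 4 \cdot 5 = -12 + 20 = 8$)
$J = 9$ ($J = 3^{2} = 9$)
$b{\left(Z \right)} = 9 \left(8 + Z\right) \left(9 + Z\right)$ ($b{\left(Z \right)} = 9 \left(Z + 9\right) \left(Z + 8\right) = 9 \left(9 + Z\right) \left(8 + Z\right) = 9 \left(8 + Z\right) \left(9 + Z\right)$)
$b{\left(- \frac{18}{2} \right)} \left(-390 + \left(2 \cdot 26 - 117\right)\right) = \left(648 + 9 \left(- \frac{18}{2}\right)^{2} + 153 \left(- \frac{18}{2}\right)\right) \left(-390 + \left(2 \cdot 26 - 117\right)\right) = \left(648 + 9 \left(\left(-18\right) \frac{1}{2}\right)^{2} + 153 \left(\left(-18\right) \frac{1}{2}\right)\right) \left(-390 + \left(52 - 117\right)\right) = \left(648 + 9 \left(-9\right)^{2} + 153 \left(-9\right)\right) \left(-390 - 65\right) = \left(648 + 9 \cdot 81 - 1377\right) \left(-455\right) = \left(648 + 729 - 1377\right) \left(-455\right) = 0 \left(-455\right) = 0$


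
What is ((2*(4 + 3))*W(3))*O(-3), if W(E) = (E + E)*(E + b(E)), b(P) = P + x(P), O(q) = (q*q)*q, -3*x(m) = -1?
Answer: -14364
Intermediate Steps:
x(m) = ⅓ (x(m) = -⅓*(-1) = ⅓)
O(q) = q³ (O(q) = q²*q = q³)
b(P) = ⅓ + P (b(P) = P + ⅓ = ⅓ + P)
W(E) = 2*E*(⅓ + 2*E) (W(E) = (E + E)*(E + (⅓ + E)) = (2*E)*(⅓ + 2*E) = 2*E*(⅓ + 2*E))
((2*(4 + 3))*W(3))*O(-3) = ((2*(4 + 3))*((⅔)*3*(1 + 6*3)))*(-3)³ = ((2*7)*((⅔)*3*(1 + 18)))*(-27) = (14*((⅔)*3*19))*(-27) = (14*38)*(-27) = 532*(-27) = -14364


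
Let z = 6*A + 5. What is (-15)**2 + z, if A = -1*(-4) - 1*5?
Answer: 224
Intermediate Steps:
A = -1 (A = 4 - 5 = -1)
z = -1 (z = 6*(-1) + 5 = -6 + 5 = -1)
(-15)**2 + z = (-15)**2 - 1 = 225 - 1 = 224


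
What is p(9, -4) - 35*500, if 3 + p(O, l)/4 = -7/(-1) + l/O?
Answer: -157372/9 ≈ -17486.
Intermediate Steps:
p(O, l) = 16 + 4*l/O (p(O, l) = -12 + 4*(-7/(-1) + l/O) = -12 + 4*(-7*(-1) + l/O) = -12 + 4*(7 + l/O) = -12 + (28 + 4*l/O) = 16 + 4*l/O)
p(9, -4) - 35*500 = (16 + 4*(-4)/9) - 35*500 = (16 + 4*(-4)*(⅑)) - 17500 = (16 - 16/9) - 17500 = 128/9 - 17500 = -157372/9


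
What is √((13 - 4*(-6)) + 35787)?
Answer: 4*√2239 ≈ 189.27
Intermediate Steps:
√((13 - 4*(-6)) + 35787) = √((13 + 24) + 35787) = √(37 + 35787) = √35824 = 4*√2239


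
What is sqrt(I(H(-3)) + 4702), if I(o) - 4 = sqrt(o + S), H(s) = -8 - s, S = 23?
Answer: sqrt(4706 + 3*sqrt(2)) ≈ 68.631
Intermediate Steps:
I(o) = 4 + sqrt(23 + o) (I(o) = 4 + sqrt(o + 23) = 4 + sqrt(23 + o))
sqrt(I(H(-3)) + 4702) = sqrt((4 + sqrt(23 + (-8 - 1*(-3)))) + 4702) = sqrt((4 + sqrt(23 + (-8 + 3))) + 4702) = sqrt((4 + sqrt(23 - 5)) + 4702) = sqrt((4 + sqrt(18)) + 4702) = sqrt((4 + 3*sqrt(2)) + 4702) = sqrt(4706 + 3*sqrt(2))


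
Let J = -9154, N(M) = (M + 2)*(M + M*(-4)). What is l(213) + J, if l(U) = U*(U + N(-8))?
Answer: 5543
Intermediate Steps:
N(M) = -3*M*(2 + M) (N(M) = (2 + M)*(M - 4*M) = (2 + M)*(-3*M) = -3*M*(2 + M))
l(U) = U*(-144 + U) (l(U) = U*(U - 3*(-8)*(2 - 8)) = U*(U - 3*(-8)*(-6)) = U*(U - 144) = U*(-144 + U))
l(213) + J = 213*(-144 + 213) - 9154 = 213*69 - 9154 = 14697 - 9154 = 5543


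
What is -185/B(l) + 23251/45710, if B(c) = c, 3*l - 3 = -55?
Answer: 13289051/1188460 ≈ 11.182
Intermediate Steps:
l = -52/3 (l = 1 + (⅓)*(-55) = 1 - 55/3 = -52/3 ≈ -17.333)
-185/B(l) + 23251/45710 = -185/(-52/3) + 23251/45710 = -185*(-3/52) + 23251*(1/45710) = 555/52 + 23251/45710 = 13289051/1188460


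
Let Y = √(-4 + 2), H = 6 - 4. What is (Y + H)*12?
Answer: 24 + 12*I*√2 ≈ 24.0 + 16.971*I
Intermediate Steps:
H = 2
Y = I*√2 (Y = √(-2) = I*√2 ≈ 1.4142*I)
(Y + H)*12 = (I*√2 + 2)*12 = (2 + I*√2)*12 = 24 + 12*I*√2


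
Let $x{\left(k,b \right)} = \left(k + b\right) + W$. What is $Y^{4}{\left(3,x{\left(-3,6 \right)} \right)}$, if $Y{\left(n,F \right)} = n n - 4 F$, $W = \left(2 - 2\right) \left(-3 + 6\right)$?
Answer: $81$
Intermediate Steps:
$W = 0$ ($W = 0 \cdot 3 = 0$)
$x{\left(k,b \right)} = b + k$ ($x{\left(k,b \right)} = \left(k + b\right) + 0 = \left(b + k\right) + 0 = b + k$)
$Y{\left(n,F \right)} = n^{2} - 4 F$
$Y^{4}{\left(3,x{\left(-3,6 \right)} \right)} = \left(3^{2} - 4 \left(6 - 3\right)\right)^{4} = \left(9 - 12\right)^{4} = \left(-3\right)^{4} = 81$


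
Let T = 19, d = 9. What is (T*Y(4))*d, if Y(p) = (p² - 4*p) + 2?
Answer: 342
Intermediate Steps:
Y(p) = 2 + p² - 4*p
(T*Y(4))*d = (19*(2 + 4² - 4*4))*9 = (19*(2 + 16 - 16))*9 = (19*2)*9 = 38*9 = 342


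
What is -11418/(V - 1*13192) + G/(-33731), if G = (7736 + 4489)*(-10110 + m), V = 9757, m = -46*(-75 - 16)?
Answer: 83050310686/38621995 ≈ 2150.3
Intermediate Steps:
m = 4186 (m = -46*(-91) = 4186)
G = -72420900 (G = (7736 + 4489)*(-10110 + 4186) = 12225*(-5924) = -72420900)
-11418/(V - 1*13192) + G/(-33731) = -11418/(9757 - 1*13192) - 72420900/(-33731) = -11418/(9757 - 13192) - 72420900*(-1/33731) = -11418/(-3435) + 72420900/33731 = -11418*(-1/3435) + 72420900/33731 = 3806/1145 + 72420900/33731 = 83050310686/38621995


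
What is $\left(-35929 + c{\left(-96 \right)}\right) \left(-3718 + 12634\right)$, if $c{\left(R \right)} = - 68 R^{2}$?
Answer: $-5907893172$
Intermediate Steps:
$\left(-35929 + c{\left(-96 \right)}\right) \left(-3718 + 12634\right) = \left(-35929 - 68 \left(-96\right)^{2}\right) \left(-3718 + 12634\right) = \left(-35929 - 626688\right) 8916 = \left(-662617\right) 8916 = -5907893172$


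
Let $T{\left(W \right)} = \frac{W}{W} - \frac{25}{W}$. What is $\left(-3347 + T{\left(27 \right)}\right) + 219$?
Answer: $- \frac{84454}{27} \approx -3127.9$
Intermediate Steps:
$T{\left(W \right)} = 1 - \frac{25}{W}$
$\left(-3347 + T{\left(27 \right)}\right) + 219 = \left(-3347 + \frac{-25 + 27}{27}\right) + 219 = \left(-3347 + \frac{1}{27} \cdot 2\right) + 219 = \left(-3347 + \frac{2}{27}\right) + 219 = - \frac{90367}{27} + 219 = - \frac{84454}{27}$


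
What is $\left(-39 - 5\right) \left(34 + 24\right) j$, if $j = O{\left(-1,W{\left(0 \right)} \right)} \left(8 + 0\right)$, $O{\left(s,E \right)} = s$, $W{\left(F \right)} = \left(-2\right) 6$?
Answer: $20416$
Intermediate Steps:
$W{\left(F \right)} = -12$
$j = -8$ ($j = - (8 + 0) = \left(-1\right) 8 = -8$)
$\left(-39 - 5\right) \left(34 + 24\right) j = \left(-39 - 5\right) \left(34 + 24\right) \left(-8\right) = \left(-39 - 5\right) 58 \left(-8\right) = \left(-44\right) 58 \left(-8\right) = \left(-2552\right) \left(-8\right) = 20416$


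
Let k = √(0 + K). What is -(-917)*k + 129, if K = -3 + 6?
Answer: 129 + 917*√3 ≈ 1717.3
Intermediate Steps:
K = 3
k = √3 (k = √(0 + 3) = √3 ≈ 1.7320)
-(-917)*k + 129 = -(-917)*√3 + 129 = 917*√3 + 129 = 129 + 917*√3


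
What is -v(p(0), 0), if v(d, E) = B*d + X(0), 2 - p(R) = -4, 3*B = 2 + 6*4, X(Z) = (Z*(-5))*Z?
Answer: -52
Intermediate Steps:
X(Z) = -5*Z² (X(Z) = (-5*Z)*Z = -5*Z²)
B = 26/3 (B = (2 + 6*4)/3 = (2 + 24)/3 = (⅓)*26 = 26/3 ≈ 8.6667)
p(R) = 6 (p(R) = 2 - 1*(-4) = 2 + 4 = 6)
v(d, E) = 26*d/3 (v(d, E) = 26*d/3 - 5*0² = 26*d/3 - 5*0 = 26*d/3 + 0 = 26*d/3)
-v(p(0), 0) = -26*6/3 = -1*52 = -52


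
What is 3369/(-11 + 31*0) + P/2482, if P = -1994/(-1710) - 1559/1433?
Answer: -5122536398077/16725409965 ≈ -306.27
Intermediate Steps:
P = 95756/1225215 (P = -1994*(-1/1710) - 1559*1/1433 = 997/855 - 1559/1433 = 95756/1225215 ≈ 0.078154)
3369/(-11 + 31*0) + P/2482 = 3369/(-11 + 31*0) + (95756/1225215)/2482 = 3369/(-11 + 0) + (95756/1225215)*(1/2482) = 3369/(-11) + 47878/1520491815 = 3369*(-1/11) + 47878/1520491815 = -3369/11 + 47878/1520491815 = -5122536398077/16725409965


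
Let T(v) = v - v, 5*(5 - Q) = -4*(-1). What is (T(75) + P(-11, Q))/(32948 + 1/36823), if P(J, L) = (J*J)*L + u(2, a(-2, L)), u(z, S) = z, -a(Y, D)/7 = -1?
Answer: 93935473/6066221025 ≈ 0.015485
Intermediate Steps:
Q = 21/5 (Q = 5 - (-4)*(-1)/5 = 5 - 1/5*4 = 5 - 4/5 = 21/5 ≈ 4.2000)
a(Y, D) = 7 (a(Y, D) = -7*(-1) = 7)
P(J, L) = 2 + L*J**2 (P(J, L) = (J*J)*L + 2 = J**2*L + 2 = L*J**2 + 2 = 2 + L*J**2)
T(v) = 0
(T(75) + P(-11, Q))/(32948 + 1/36823) = (0 + (2 + (21/5)*(-11)**2))/(32948 + 1/36823) = (0 + (2 + (21/5)*121))/(32948 + 1/36823) = (0 + (2 + 2541/5))/(1213244205/36823) = (0 + 2551/5)*(36823/1213244205) = (2551/5)*(36823/1213244205) = 93935473/6066221025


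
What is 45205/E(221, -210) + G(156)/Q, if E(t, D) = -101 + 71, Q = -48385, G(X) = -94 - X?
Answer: -87489457/58062 ≈ -1506.8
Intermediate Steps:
E(t, D) = -30
45205/E(221, -210) + G(156)/Q = 45205/(-30) + (-94 - 1*156)/(-48385) = 45205*(-1/30) + (-94 - 156)*(-1/48385) = -9041/6 - 250*(-1/48385) = -9041/6 + 50/9677 = -87489457/58062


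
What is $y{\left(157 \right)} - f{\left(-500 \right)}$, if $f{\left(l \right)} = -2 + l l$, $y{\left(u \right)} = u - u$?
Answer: $-249998$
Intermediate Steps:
$y{\left(u \right)} = 0$
$f{\left(l \right)} = -2 + l^{2}$
$y{\left(157 \right)} - f{\left(-500 \right)} = 0 - \left(-2 + \left(-500\right)^{2}\right) = 0 - \left(-2 + 250000\right) = 0 - 249998 = -249998$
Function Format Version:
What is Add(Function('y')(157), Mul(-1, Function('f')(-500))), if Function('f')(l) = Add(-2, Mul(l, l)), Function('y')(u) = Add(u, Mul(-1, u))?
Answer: -249998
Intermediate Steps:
Function('y')(u) = 0
Function('f')(l) = Add(-2, Pow(l, 2))
Add(Function('y')(157), Mul(-1, Function('f')(-500))) = Add(0, Mul(-1, Add(-2, Pow(-500, 2)))) = Add(0, Mul(-1, Add(-2, 250000))) = Add(0, Mul(-1, 249998)) = Add(0, -249998) = -249998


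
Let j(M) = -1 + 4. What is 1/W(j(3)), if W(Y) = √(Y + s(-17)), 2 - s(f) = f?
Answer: √22/22 ≈ 0.21320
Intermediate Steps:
j(M) = 3
s(f) = 2 - f
W(Y) = √(19 + Y) (W(Y) = √(Y + (2 - 1*(-17))) = √(Y + (2 + 17)) = √(Y + 19) = √(19 + Y))
1/W(j(3)) = 1/(√(19 + 3)) = 1/(√22) = √22/22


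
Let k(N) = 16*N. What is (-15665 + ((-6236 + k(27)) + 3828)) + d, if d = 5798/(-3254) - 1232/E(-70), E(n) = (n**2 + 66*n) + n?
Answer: -430715266/24405 ≈ -17649.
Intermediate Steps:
E(n) = n**2 + 67*n
d = -186661/24405 (d = 5798/(-3254) - 1232*(-1/(70*(67 - 70))) = 5798*(-1/3254) - 1232/((-70*(-3))) = -2899/1627 - 1232/210 = -2899/1627 - 1232*1/210 = -2899/1627 - 88/15 = -186661/24405 ≈ -7.6485)
(-15665 + ((-6236 + k(27)) + 3828)) + d = (-15665 + ((-6236 + 16*27) + 3828)) - 186661/24405 = (-15665 + ((-6236 + 432) + 3828)) - 186661/24405 = (-15665 + (-5804 + 3828)) - 186661/24405 = (-15665 - 1976) - 186661/24405 = -17641 - 186661/24405 = -430715266/24405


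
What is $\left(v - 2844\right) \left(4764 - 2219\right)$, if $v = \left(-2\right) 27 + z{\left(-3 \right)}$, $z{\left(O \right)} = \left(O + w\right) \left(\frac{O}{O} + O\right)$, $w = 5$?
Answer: $-7385590$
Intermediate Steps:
$z{\left(O \right)} = \left(1 + O\right) \left(5 + O\right)$ ($z{\left(O \right)} = \left(O + 5\right) \left(\frac{O}{O} + O\right) = \left(5 + O\right) \left(1 + O\right) = \left(1 + O\right) \left(5 + O\right)$)
$v = -58$ ($v = \left(-2\right) 27 + \left(5 + \left(-3\right)^{2} + 6 \left(-3\right)\right) = -54 + \left(5 + 9 - 18\right) = -54 - 4 = -58$)
$\left(v - 2844\right) \left(4764 - 2219\right) = \left(-58 - 2844\right) \left(4764 - 2219\right) = \left(-2902\right) 2545 = -7385590$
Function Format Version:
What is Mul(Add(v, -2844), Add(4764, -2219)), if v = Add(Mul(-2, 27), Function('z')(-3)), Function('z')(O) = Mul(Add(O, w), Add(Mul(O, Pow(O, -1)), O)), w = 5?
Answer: -7385590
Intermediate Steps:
Function('z')(O) = Mul(Add(1, O), Add(5, O)) (Function('z')(O) = Mul(Add(O, 5), Add(Mul(O, Pow(O, -1)), O)) = Mul(Add(5, O), Add(1, O)) = Mul(Add(1, O), Add(5, O)))
v = -58 (v = Add(Mul(-2, 27), Add(5, Pow(-3, 2), Mul(6, -3))) = Add(-54, Add(5, 9, -18)) = Add(-54, -4) = -58)
Mul(Add(v, -2844), Add(4764, -2219)) = Mul(Add(-58, -2844), Add(4764, -2219)) = Mul(-2902, 2545) = -7385590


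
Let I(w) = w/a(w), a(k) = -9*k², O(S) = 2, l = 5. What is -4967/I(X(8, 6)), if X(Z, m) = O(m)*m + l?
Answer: 759951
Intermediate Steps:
X(Z, m) = 5 + 2*m (X(Z, m) = 2*m + 5 = 5 + 2*m)
I(w) = -1/(9*w) (I(w) = w/((-9*w²)) = w*(-1/(9*w²)) = -1/(9*w))
-4967/I(X(8, 6)) = -4967/((-1/(9*(5 + 2*6)))) = -4967/((-1/(9*(5 + 12)))) = -4967/((-⅑/17)) = -4967/((-⅑*1/17)) = -4967/(-1/153) = -4967*(-153) = 759951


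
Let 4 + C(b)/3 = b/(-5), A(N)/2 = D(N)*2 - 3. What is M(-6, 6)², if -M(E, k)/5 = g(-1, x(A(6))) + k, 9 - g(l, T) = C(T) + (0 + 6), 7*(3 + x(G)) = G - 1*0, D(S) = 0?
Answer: 427716/49 ≈ 8728.9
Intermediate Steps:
A(N) = -6 (A(N) = 2*(0*2 - 3) = 2*(0 - 3) = 2*(-3) = -6)
C(b) = -12 - 3*b/5 (C(b) = -12 + 3*(b/(-5)) = -12 + 3*(b*(-⅕)) = -12 + 3*(-b/5) = -12 - 3*b/5)
x(G) = -3 + G/7 (x(G) = -3 + (G - 1*0)/7 = -3 + (G + 0)/7 = -3 + G/7)
g(l, T) = 15 + 3*T/5 (g(l, T) = 9 - ((-12 - 3*T/5) + (0 + 6)) = 9 - ((-12 - 3*T/5) + 6) = 9 - (-6 - 3*T/5) = 9 + (6 + 3*T/5) = 15 + 3*T/5)
M(E, k) = -444/7 - 5*k (M(E, k) = -5*((15 + 3*(-3 + (⅐)*(-6))/5) + k) = -5*((15 + 3*(-3 - 6/7)/5) + k) = -5*((15 + (⅗)*(-27/7)) + k) = -5*((15 - 81/35) + k) = -5*(444/35 + k) = -444/7 - 5*k)
M(-6, 6)² = (-444/7 - 5*6)² = (-444/7 - 30)² = (-654/7)² = 427716/49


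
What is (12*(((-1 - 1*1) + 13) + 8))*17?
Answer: 3876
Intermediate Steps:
(12*(((-1 - 1*1) + 13) + 8))*17 = (12*(((-1 - 1) + 13) + 8))*17 = (12*((-2 + 13) + 8))*17 = (12*(11 + 8))*17 = (12*19)*17 = 228*17 = 3876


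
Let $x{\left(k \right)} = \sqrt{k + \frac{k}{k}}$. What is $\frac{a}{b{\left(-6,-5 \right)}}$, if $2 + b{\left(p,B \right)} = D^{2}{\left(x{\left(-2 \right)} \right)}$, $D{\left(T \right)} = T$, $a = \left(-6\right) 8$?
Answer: $16$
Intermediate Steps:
$a = -48$
$x{\left(k \right)} = \sqrt{1 + k}$ ($x{\left(k \right)} = \sqrt{k + 1} = \sqrt{1 + k}$)
$b{\left(p,B \right)} = -3$ ($b{\left(p,B \right)} = -2 + \left(\sqrt{1 - 2}\right)^{2} = -2 + \left(\sqrt{-1}\right)^{2} = -2 + i^{2} = -2 - 1 = -3$)
$\frac{a}{b{\left(-6,-5 \right)}} = - \frac{48}{-3} = \left(-48\right) \left(- \frac{1}{3}\right) = 16$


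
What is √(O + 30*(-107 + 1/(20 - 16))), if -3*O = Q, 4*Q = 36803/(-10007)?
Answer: I*√11544041386347/60042 ≈ 56.588*I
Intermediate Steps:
Q = -36803/40028 (Q = (36803/(-10007))/4 = (36803*(-1/10007))/4 = (¼)*(-36803/10007) = -36803/40028 ≈ -0.91943)
O = 36803/120084 (O = -⅓*(-36803/40028) = 36803/120084 ≈ 0.30648)
√(O + 30*(-107 + 1/(20 - 16))) = √(36803/120084 + 30*(-107 + 1/(20 - 16))) = √(36803/120084 + 30*(-107 + 1/4)) = √(36803/120084 + 30*(-107 + ¼)) = √(36803/120084 + 30*(-427/4)) = √(36803/120084 - 6405/2) = √(-384532207/120084) = I*√11544041386347/60042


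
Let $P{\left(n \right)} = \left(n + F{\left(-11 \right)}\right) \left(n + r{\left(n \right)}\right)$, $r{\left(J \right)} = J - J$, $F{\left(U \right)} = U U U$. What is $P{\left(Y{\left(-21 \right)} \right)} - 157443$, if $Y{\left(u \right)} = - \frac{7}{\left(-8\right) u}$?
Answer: $- \frac{90655223}{576} \approx -1.5739 \cdot 10^{5}$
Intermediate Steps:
$F{\left(U \right)} = U^{3}$ ($F{\left(U \right)} = U^{2} U = U^{3}$)
$r{\left(J \right)} = 0$
$Y{\left(u \right)} = \frac{7}{8 u}$ ($Y{\left(u \right)} = - 7 \left(- \frac{1}{8 u}\right) = \frac{7}{8 u}$)
$P{\left(n \right)} = n \left(-1331 + n\right)$ ($P{\left(n \right)} = \left(n + \left(-11\right)^{3}\right) \left(n + 0\right) = \left(n - 1331\right) n = \left(-1331 + n\right) n = n \left(-1331 + n\right)$)
$P{\left(Y{\left(-21 \right)} \right)} - 157443 = \frac{7}{8 \left(-21\right)} \left(-1331 + \frac{7}{8 \left(-21\right)}\right) - 157443 = \frac{7}{8} \left(- \frac{1}{21}\right) \left(-1331 + \frac{7}{8} \left(- \frac{1}{21}\right)\right) - 157443 = - \frac{-1331 - \frac{1}{24}}{24} - 157443 = \left(- \frac{1}{24}\right) \left(- \frac{31945}{24}\right) - 157443 = \frac{31945}{576} - 157443 = - \frac{90655223}{576}$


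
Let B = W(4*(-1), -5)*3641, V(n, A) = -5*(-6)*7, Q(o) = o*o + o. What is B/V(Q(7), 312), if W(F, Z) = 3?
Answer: 3641/70 ≈ 52.014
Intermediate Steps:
Q(o) = o + o² (Q(o) = o² + o = o + o²)
V(n, A) = 210 (V(n, A) = 30*7 = 210)
B = 10923 (B = 3*3641 = 10923)
B/V(Q(7), 312) = 10923/210 = 10923*(1/210) = 3641/70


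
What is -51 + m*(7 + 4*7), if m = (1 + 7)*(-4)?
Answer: -1171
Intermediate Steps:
m = -32 (m = 8*(-4) = -32)
-51 + m*(7 + 4*7) = -51 - 32*(7 + 4*7) = -51 - 32*(7 + 28) = -51 - 32*35 = -51 - 1120 = -1171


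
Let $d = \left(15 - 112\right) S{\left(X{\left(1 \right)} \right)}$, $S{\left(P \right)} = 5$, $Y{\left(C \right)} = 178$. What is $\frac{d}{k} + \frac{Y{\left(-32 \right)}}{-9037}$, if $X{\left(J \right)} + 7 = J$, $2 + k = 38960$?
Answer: $- \frac{11317469}{352063446} \approx -0.032146$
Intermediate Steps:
$k = 38958$ ($k = -2 + 38960 = 38958$)
$X{\left(J \right)} = -7 + J$
$d = -485$ ($d = \left(15 - 112\right) 5 = \left(-97\right) 5 = -485$)
$\frac{d}{k} + \frac{Y{\left(-32 \right)}}{-9037} = - \frac{485}{38958} + \frac{178}{-9037} = \left(-485\right) \frac{1}{38958} + 178 \left(- \frac{1}{9037}\right) = - \frac{485}{38958} - \frac{178}{9037} = - \frac{11317469}{352063446}$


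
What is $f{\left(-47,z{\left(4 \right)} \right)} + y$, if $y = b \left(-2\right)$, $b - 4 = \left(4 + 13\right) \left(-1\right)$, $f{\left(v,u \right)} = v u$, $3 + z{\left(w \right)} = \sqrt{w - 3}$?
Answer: $120$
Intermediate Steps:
$z{\left(w \right)} = -3 + \sqrt{-3 + w}$ ($z{\left(w \right)} = -3 + \sqrt{w - 3} = -3 + \sqrt{-3 + w}$)
$f{\left(v,u \right)} = u v$
$b = -13$ ($b = 4 + \left(4 + 13\right) \left(-1\right) = 4 + 17 \left(-1\right) = 4 - 17 = -13$)
$y = 26$ ($y = \left(-13\right) \left(-2\right) = 26$)
$f{\left(-47,z{\left(4 \right)} \right)} + y = \left(-3 + \sqrt{-3 + 4}\right) \left(-47\right) + 26 = \left(-3 + \sqrt{1}\right) \left(-47\right) + 26 = \left(-3 + 1\right) \left(-47\right) + 26 = \left(-2\right) \left(-47\right) + 26 = 94 + 26 = 120$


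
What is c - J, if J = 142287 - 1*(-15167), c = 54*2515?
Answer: -21644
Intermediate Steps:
c = 135810
J = 157454 (J = 142287 + 15167 = 157454)
c - J = 135810 - 1*157454 = 135810 - 157454 = -21644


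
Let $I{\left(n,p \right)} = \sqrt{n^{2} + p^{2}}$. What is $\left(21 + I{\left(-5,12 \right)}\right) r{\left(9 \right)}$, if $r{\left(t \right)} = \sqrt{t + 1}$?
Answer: $34 \sqrt{10} \approx 107.52$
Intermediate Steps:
$r{\left(t \right)} = \sqrt{1 + t}$
$\left(21 + I{\left(-5,12 \right)}\right) r{\left(9 \right)} = \left(21 + \sqrt{\left(-5\right)^{2} + 12^{2}}\right) \sqrt{1 + 9} = \left(21 + \sqrt{25 + 144}\right) \sqrt{10} = \left(21 + \sqrt{169}\right) \sqrt{10} = \left(21 + 13\right) \sqrt{10} = 34 \sqrt{10}$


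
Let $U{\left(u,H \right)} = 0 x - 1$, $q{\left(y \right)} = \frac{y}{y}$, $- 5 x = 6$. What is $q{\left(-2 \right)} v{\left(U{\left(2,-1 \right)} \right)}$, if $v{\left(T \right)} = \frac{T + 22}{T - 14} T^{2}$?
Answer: $- \frac{7}{5} \approx -1.4$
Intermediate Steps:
$x = - \frac{6}{5}$ ($x = \left(- \frac{1}{5}\right) 6 = - \frac{6}{5} \approx -1.2$)
$q{\left(y \right)} = 1$
$U{\left(u,H \right)} = -1$ ($U{\left(u,H \right)} = 0 \left(- \frac{6}{5}\right) - 1 = 0 - 1 = -1$)
$v{\left(T \right)} = \frac{T^{2} \left(22 + T\right)}{-14 + T}$ ($v{\left(T \right)} = \frac{22 + T}{-14 + T} T^{2} = \frac{T^{2} \left(22 + T\right)}{-14 + T}$)
$q{\left(-2 \right)} v{\left(U{\left(2,-1 \right)} \right)} = 1 \frac{\left(-1\right)^{2} \left(22 - 1\right)}{-14 - 1} = 1 \cdot 1 \frac{1}{-15} \cdot 21 = 1 \cdot 1 \left(- \frac{1}{15}\right) 21 = 1 \left(- \frac{7}{5}\right) = - \frac{7}{5}$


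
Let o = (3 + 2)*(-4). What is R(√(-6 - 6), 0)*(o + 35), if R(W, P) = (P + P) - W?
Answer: -30*I*√3 ≈ -51.962*I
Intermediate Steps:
o = -20 (o = 5*(-4) = -20)
R(W, P) = -W + 2*P (R(W, P) = 2*P - W = -W + 2*P)
R(√(-6 - 6), 0)*(o + 35) = (-√(-6 - 6) + 2*0)*(-20 + 35) = (-√(-12) + 0)*15 = (-2*I*√3 + 0)*15 = -2*I*√3*15 = -30*I*√3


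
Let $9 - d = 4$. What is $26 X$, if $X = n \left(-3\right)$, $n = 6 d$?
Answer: $-2340$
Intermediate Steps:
$d = 5$ ($d = 9 - 4 = 5$)
$n = 30$ ($n = 6 \cdot 5 = 30$)
$X = -90$ ($X = 30 \left(-3\right) = -90$)
$26 X = 26 \left(-90\right) = -2340$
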